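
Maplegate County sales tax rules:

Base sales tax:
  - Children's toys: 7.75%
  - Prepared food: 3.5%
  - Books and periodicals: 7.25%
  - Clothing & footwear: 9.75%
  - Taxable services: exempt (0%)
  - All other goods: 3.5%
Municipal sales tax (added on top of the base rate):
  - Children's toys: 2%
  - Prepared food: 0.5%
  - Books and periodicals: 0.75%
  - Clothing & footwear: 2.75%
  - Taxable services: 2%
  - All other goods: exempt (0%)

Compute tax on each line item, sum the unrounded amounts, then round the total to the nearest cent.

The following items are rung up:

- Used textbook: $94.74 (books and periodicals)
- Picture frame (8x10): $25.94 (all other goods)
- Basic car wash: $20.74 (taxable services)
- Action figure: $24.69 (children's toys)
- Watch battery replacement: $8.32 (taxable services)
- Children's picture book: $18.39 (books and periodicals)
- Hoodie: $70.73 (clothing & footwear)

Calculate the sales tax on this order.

$21.79

Used textbook $94.74: books and periodicals → 7.25% + 0.75% municipal = 8% → $7.5792
Picture frame (8x10) $25.94: all other goods → 3.5% + 0% municipal = 3.5% → $0.9079
Basic car wash $20.74: taxable services → 0% + 2% municipal = 2% → $0.4148
Action figure $24.69: children's toys → 7.75% + 2% municipal = 9.75% → $2.407275
Watch battery replacement $8.32: taxable services → 0% + 2% municipal = 2% → $0.1664
Children's picture book $18.39: books and periodicals → 7.25% + 0.75% municipal = 8% → $1.4712
Hoodie $70.73: clothing & footwear → 9.75% + 2.75% municipal = 12.5% → $8.84125
Unrounded tax sum = $21.788025 → $21.79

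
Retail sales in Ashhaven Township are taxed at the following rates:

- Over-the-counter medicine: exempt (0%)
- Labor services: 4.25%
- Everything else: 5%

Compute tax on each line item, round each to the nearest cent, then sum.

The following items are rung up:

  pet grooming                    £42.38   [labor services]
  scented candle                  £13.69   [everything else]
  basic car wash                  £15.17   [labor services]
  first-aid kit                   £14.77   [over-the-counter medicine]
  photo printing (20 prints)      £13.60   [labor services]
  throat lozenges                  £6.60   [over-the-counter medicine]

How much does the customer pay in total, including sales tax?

Pet grooming £42.38: labor services → 4.25% → £1.80
Scented candle £13.69: everything else → 5% → £0.68
Basic car wash £15.17: labor services → 4.25% → £0.64
First-aid kit £14.77: over-the-counter medicine → 0% → £0.00
Photo printing (20 prints) £13.60: labor services → 4.25% → £0.58
Throat lozenges £6.60: over-the-counter medicine → 0% → £0.00
Subtotal = £106.21; tax = £3.70; total due = £109.91

£109.91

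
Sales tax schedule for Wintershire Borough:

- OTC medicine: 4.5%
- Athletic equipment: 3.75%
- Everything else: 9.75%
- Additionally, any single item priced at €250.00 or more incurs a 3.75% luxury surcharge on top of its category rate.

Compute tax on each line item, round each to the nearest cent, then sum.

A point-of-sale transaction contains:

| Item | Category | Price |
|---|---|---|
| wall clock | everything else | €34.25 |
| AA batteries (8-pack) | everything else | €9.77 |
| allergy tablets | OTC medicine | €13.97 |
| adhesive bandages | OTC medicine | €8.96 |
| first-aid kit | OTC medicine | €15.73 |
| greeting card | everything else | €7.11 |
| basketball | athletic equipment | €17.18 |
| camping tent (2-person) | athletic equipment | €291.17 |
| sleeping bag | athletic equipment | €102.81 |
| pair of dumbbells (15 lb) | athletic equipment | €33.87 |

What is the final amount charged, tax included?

€569.15

Wall clock €34.25: everything else → 9.75% → €3.34
AA batteries (8-pack) €9.77: everything else → 9.75% → €0.95
Allergy tablets €13.97: OTC medicine → 4.5% → €0.63
Adhesive bandages €8.96: OTC medicine → 4.5% → €0.40
First-aid kit €15.73: OTC medicine → 4.5% → €0.71
Greeting card €7.11: everything else → 9.75% → €0.69
Basketball €17.18: athletic equipment → 3.75% → €0.64
Camping tent (2-person) €291.17: athletic equipment → 3.75% + 3.75% surcharge = 7.5% → €21.84
Sleeping bag €102.81: athletic equipment → 3.75% → €3.86
Pair of dumbbells (15 lb) €33.87: athletic equipment → 3.75% → €1.27
Subtotal = €534.82; tax = €34.33; total due = €569.15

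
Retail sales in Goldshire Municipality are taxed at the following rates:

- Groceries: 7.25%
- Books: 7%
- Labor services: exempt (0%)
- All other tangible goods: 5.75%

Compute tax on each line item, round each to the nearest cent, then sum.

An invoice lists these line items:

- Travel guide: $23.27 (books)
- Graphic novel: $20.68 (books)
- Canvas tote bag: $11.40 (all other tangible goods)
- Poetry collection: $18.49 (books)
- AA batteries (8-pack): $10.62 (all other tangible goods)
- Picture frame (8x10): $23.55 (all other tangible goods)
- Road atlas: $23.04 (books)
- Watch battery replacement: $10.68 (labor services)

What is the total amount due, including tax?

$150.33

Travel guide $23.27: books → 7% → $1.63
Graphic novel $20.68: books → 7% → $1.45
Canvas tote bag $11.40: all other tangible goods → 5.75% → $0.66
Poetry collection $18.49: books → 7% → $1.29
AA batteries (8-pack) $10.62: all other tangible goods → 5.75% → $0.61
Picture frame (8x10) $23.55: all other tangible goods → 5.75% → $1.35
Road atlas $23.04: books → 7% → $1.61
Watch battery replacement $10.68: labor services → 0% → $0.00
Subtotal = $141.73; tax = $8.60; total due = $150.33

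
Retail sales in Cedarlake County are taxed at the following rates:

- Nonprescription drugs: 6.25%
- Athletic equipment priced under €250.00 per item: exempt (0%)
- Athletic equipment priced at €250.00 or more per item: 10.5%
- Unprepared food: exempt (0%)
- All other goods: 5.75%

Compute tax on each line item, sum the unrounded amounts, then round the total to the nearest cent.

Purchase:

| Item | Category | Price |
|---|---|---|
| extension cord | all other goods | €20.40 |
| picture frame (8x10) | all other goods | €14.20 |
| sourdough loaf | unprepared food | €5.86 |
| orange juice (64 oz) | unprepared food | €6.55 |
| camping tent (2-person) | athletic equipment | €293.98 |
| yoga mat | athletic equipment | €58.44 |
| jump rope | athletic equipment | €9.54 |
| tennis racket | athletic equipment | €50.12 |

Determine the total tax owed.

Extension cord €20.40: all other goods → 5.75% → €1.173
Picture frame (8x10) €14.20: all other goods → 5.75% → €0.8165
Sourdough loaf €5.86: unprepared food → 0% → €0.00
Orange juice (64 oz) €6.55: unprepared food → 0% → €0.00
Camping tent (2-person) €293.98: athletic equipment, €250.00 or more → 10.5% → €30.8679
Yoga mat €58.44: athletic equipment, under €250.00 → 0% → €0.00
Jump rope €9.54: athletic equipment, under €250.00 → 0% → €0.00
Tennis racket €50.12: athletic equipment, under €250.00 → 0% → €0.00
Unrounded tax sum = €32.8574 → €32.86

€32.86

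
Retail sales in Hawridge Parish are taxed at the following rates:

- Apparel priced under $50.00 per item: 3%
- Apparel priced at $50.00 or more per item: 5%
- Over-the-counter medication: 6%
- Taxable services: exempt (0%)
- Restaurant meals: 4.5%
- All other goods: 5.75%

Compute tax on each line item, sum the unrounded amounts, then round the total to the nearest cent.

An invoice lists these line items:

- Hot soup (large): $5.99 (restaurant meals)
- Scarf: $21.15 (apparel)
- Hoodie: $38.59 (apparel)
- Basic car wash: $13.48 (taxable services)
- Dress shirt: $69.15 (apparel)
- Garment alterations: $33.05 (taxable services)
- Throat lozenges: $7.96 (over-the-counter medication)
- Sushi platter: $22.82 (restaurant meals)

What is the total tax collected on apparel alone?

$5.25

Scarf $21.15: apparel, under $50.00 → 3% → $0.6345
Hoodie $38.59: apparel, under $50.00 → 3% → $1.1577
Dress shirt $69.15: apparel, $50.00 or more → 5% → $3.4575
Tax on apparel: unrounded sum = $5.2497 → $5.25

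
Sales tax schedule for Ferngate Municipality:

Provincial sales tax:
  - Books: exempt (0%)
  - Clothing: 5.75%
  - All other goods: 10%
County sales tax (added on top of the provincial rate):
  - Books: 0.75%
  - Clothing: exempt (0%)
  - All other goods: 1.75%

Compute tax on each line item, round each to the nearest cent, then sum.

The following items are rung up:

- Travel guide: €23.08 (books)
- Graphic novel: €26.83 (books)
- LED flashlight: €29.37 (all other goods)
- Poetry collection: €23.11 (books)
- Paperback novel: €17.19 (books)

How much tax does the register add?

Travel guide €23.08: books → 0% + 0.75% county = 0.75% → €0.17
Graphic novel €26.83: books → 0% + 0.75% county = 0.75% → €0.20
LED flashlight €29.37: all other goods → 10% + 1.75% county = 11.75% → €3.45
Poetry collection €23.11: books → 0% + 0.75% county = 0.75% → €0.17
Paperback novel €17.19: books → 0% + 0.75% county = 0.75% → €0.13
Total tax = €0.17 + €0.20 + €3.45 + €0.17 + €0.13 = €4.12

€4.12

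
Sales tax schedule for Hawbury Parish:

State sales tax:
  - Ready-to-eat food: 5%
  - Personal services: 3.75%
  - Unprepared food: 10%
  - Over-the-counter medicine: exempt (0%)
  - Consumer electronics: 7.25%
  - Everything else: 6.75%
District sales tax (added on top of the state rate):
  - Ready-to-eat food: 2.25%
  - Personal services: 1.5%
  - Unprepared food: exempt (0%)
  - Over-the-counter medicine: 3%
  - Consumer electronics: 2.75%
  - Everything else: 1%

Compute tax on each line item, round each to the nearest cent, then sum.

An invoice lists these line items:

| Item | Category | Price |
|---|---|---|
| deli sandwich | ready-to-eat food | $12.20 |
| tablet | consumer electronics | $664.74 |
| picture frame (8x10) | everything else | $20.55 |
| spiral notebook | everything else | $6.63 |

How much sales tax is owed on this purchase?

$69.45

Deli sandwich $12.20: ready-to-eat food → 5% + 2.25% district = 7.25% → $0.88
Tablet $664.74: consumer electronics → 7.25% + 2.75% district = 10% → $66.47
Picture frame (8x10) $20.55: everything else → 6.75% + 1% district = 7.75% → $1.59
Spiral notebook $6.63: everything else → 6.75% + 1% district = 7.75% → $0.51
Total tax = $0.88 + $66.47 + $1.59 + $0.51 = $69.45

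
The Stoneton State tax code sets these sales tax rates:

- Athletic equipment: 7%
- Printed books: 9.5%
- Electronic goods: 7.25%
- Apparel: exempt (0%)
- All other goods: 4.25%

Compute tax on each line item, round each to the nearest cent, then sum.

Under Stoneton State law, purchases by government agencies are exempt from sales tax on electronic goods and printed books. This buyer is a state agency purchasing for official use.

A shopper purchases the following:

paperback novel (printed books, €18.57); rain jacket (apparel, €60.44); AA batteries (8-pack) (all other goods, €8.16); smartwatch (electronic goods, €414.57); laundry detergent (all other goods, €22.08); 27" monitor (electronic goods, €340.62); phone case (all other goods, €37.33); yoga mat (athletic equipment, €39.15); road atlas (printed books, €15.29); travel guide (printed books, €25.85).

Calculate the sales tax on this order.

€5.62

Paperback novel €18.57: printed books, buyer-exempt → 0% → €0.00
Rain jacket €60.44: apparel → 0% → €0.00
AA batteries (8-pack) €8.16: all other goods → 4.25% → €0.35
Smartwatch €414.57: electronic goods, buyer-exempt → 0% → €0.00
Laundry detergent €22.08: all other goods → 4.25% → €0.94
27" monitor €340.62: electronic goods, buyer-exempt → 0% → €0.00
Phone case €37.33: all other goods → 4.25% → €1.59
Yoga mat €39.15: athletic equipment → 7% → €2.74
Road atlas €15.29: printed books, buyer-exempt → 0% → €0.00
Travel guide €25.85: printed books, buyer-exempt → 0% → €0.00
Total tax = €0.35 + €0.94 + €1.59 + €2.74 = €5.62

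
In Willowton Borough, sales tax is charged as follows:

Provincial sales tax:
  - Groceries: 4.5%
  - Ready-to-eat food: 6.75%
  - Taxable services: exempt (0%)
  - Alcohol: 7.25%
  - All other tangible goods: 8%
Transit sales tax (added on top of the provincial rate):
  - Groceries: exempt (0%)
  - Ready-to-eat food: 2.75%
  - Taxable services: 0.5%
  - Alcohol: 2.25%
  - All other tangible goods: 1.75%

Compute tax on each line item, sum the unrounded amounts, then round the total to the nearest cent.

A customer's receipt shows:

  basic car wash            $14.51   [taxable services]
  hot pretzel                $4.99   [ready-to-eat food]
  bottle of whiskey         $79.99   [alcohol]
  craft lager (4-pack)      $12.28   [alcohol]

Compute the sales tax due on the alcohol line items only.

$8.77

Bottle of whiskey $79.99: alcohol → 7.25% + 2.25% transit = 9.5% → $7.59905
Craft lager (4-pack) $12.28: alcohol → 7.25% + 2.25% transit = 9.5% → $1.1666
Tax on alcohol: unrounded sum = $8.76565 → $8.77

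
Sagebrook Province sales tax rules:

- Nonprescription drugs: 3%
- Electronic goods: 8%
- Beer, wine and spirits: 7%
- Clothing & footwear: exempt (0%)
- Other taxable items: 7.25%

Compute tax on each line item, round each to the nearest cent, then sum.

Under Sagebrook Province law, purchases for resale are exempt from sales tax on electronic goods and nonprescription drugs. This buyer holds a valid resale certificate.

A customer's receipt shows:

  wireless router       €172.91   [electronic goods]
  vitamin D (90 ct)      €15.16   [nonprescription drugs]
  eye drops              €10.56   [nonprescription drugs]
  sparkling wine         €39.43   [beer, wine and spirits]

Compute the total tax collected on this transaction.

Wireless router €172.91: electronic goods, buyer-exempt → 0% → €0.00
Vitamin D (90 ct) €15.16: nonprescription drugs, buyer-exempt → 0% → €0.00
Eye drops €10.56: nonprescription drugs, buyer-exempt → 0% → €0.00
Sparkling wine €39.43: beer, wine and spirits → 7% → €2.76
Total tax = €2.76

€2.76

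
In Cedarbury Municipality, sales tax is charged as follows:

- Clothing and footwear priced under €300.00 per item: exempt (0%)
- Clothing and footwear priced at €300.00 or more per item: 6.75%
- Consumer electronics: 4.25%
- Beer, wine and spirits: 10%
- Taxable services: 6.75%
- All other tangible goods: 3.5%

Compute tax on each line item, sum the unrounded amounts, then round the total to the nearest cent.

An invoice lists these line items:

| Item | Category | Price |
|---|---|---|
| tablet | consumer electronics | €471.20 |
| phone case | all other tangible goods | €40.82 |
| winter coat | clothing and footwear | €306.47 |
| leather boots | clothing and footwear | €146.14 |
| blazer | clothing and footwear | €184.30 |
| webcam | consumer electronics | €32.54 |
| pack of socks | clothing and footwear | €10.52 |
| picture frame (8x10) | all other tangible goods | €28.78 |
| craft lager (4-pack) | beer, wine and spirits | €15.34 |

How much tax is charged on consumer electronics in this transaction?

€21.41

Tablet €471.20: consumer electronics → 4.25% → €20.026
Webcam €32.54: consumer electronics → 4.25% → €1.38295
Tax on consumer electronics: unrounded sum = €21.40895 → €21.41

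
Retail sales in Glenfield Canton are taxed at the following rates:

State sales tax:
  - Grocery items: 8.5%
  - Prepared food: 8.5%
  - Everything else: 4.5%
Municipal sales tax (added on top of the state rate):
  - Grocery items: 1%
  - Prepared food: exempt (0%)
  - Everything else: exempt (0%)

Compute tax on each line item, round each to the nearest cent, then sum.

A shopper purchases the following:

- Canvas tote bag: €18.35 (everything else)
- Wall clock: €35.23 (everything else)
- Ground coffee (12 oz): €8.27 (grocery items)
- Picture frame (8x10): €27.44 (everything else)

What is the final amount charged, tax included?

Canvas tote bag €18.35: everything else → 4.5% + 0% municipal = 4.5% → €0.83
Wall clock €35.23: everything else → 4.5% + 0% municipal = 4.5% → €1.59
Ground coffee (12 oz) €8.27: grocery items → 8.5% + 1% municipal = 9.5% → €0.79
Picture frame (8x10) €27.44: everything else → 4.5% + 0% municipal = 4.5% → €1.23
Subtotal = €89.29; tax = €4.44; total due = €93.73

€93.73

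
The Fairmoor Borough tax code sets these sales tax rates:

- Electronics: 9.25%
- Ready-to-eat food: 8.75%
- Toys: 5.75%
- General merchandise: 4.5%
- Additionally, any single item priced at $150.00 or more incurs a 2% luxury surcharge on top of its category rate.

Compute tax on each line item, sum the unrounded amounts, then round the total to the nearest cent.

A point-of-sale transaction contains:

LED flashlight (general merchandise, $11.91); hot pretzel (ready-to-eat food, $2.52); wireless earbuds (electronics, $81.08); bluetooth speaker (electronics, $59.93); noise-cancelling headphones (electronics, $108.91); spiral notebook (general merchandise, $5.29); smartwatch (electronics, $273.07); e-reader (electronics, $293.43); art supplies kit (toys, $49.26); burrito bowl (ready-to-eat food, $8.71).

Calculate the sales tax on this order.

LED flashlight $11.91: general merchandise → 4.5% → $0.53595
Hot pretzel $2.52: ready-to-eat food → 8.75% → $0.2205
Wireless earbuds $81.08: electronics → 9.25% → $7.4999
Bluetooth speaker $59.93: electronics → 9.25% → $5.543525
Noise-cancelling headphones $108.91: electronics → 9.25% → $10.074175
Spiral notebook $5.29: general merchandise → 4.5% → $0.23805
Smartwatch $273.07: electronics → 9.25% + 2% surcharge = 11.25% → $30.720375
E-reader $293.43: electronics → 9.25% + 2% surcharge = 11.25% → $33.010875
Art supplies kit $49.26: toys → 5.75% → $2.83245
Burrito bowl $8.71: ready-to-eat food → 8.75% → $0.762125
Unrounded tax sum = $91.437925 → $91.44

$91.44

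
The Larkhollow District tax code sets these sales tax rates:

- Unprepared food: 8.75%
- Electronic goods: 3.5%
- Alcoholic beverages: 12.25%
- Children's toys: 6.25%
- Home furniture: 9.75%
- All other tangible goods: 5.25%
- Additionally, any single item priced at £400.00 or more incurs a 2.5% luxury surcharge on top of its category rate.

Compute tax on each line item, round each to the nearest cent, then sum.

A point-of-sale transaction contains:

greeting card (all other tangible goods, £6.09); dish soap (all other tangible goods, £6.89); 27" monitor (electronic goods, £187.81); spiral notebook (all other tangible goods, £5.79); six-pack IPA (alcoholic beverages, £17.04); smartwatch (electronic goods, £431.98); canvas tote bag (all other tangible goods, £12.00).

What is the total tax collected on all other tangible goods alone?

Greeting card £6.09: all other tangible goods → 5.25% → £0.32
Dish soap £6.89: all other tangible goods → 5.25% → £0.36
Spiral notebook £5.79: all other tangible goods → 5.25% → £0.30
Canvas tote bag £12.00: all other tangible goods → 5.25% → £0.63
Tax on all other tangible goods = £0.32 + £0.36 + £0.30 + £0.63 = £1.61

£1.61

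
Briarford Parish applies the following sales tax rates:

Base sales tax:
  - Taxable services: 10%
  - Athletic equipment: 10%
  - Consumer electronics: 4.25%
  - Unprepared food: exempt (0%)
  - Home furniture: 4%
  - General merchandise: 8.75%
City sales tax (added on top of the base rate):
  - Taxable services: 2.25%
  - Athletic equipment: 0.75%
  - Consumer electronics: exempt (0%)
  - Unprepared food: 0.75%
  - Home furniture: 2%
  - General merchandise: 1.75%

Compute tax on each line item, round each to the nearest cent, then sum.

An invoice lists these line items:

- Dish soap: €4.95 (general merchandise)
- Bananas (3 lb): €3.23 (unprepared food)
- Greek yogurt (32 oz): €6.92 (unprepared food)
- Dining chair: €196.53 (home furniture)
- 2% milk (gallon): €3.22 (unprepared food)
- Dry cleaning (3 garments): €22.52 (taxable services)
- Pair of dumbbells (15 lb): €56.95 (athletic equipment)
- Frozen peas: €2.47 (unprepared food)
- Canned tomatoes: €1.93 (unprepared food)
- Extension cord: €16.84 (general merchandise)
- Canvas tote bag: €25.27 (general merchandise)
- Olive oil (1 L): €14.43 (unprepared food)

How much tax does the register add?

€25.84

Dish soap €4.95: general merchandise → 8.75% + 1.75% city = 10.5% → €0.52
Bananas (3 lb) €3.23: unprepared food → 0% + 0.75% city = 0.75% → €0.02
Greek yogurt (32 oz) €6.92: unprepared food → 0% + 0.75% city = 0.75% → €0.05
Dining chair €196.53: home furniture → 4% + 2% city = 6% → €11.79
2% milk (gallon) €3.22: unprepared food → 0% + 0.75% city = 0.75% → €0.02
Dry cleaning (3 garments) €22.52: taxable services → 10% + 2.25% city = 12.25% → €2.76
Pair of dumbbells (15 lb) €56.95: athletic equipment → 10% + 0.75% city = 10.75% → €6.12
Frozen peas €2.47: unprepared food → 0% + 0.75% city = 0.75% → €0.02
Canned tomatoes €1.93: unprepared food → 0% + 0.75% city = 0.75% → €0.01
Extension cord €16.84: general merchandise → 8.75% + 1.75% city = 10.5% → €1.77
Canvas tote bag €25.27: general merchandise → 8.75% + 1.75% city = 10.5% → €2.65
Olive oil (1 L) €14.43: unprepared food → 0% + 0.75% city = 0.75% → €0.11
Total tax = €0.52 + €0.02 + €0.05 + €11.79 + €0.02 + €2.76 + €6.12 + €0.02 + €0.01 + €1.77 + €2.65 + €0.11 = €25.84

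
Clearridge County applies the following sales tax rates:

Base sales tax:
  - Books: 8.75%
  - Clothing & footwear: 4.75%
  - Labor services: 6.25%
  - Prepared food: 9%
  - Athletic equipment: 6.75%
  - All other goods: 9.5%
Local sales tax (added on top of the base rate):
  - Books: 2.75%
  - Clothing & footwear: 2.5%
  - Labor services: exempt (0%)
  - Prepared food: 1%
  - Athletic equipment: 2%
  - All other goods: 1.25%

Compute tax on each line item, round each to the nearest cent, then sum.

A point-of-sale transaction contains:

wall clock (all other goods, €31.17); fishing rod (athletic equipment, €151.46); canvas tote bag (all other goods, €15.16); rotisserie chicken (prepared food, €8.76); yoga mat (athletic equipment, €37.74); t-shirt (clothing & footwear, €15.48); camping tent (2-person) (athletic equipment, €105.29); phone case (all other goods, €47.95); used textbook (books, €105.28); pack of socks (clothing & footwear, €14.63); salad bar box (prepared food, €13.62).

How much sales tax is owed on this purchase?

Wall clock €31.17: all other goods → 9.5% + 1.25% local = 10.75% → €3.35
Fishing rod €151.46: athletic equipment → 6.75% + 2% local = 8.75% → €13.25
Canvas tote bag €15.16: all other goods → 9.5% + 1.25% local = 10.75% → €1.63
Rotisserie chicken €8.76: prepared food → 9% + 1% local = 10% → €0.88
Yoga mat €37.74: athletic equipment → 6.75% + 2% local = 8.75% → €3.30
T-shirt €15.48: clothing & footwear → 4.75% + 2.5% local = 7.25% → €1.12
Camping tent (2-person) €105.29: athletic equipment → 6.75% + 2% local = 8.75% → €9.21
Phone case €47.95: all other goods → 9.5% + 1.25% local = 10.75% → €5.15
Used textbook €105.28: books → 8.75% + 2.75% local = 11.5% → €12.11
Pack of socks €14.63: clothing & footwear → 4.75% + 2.5% local = 7.25% → €1.06
Salad bar box €13.62: prepared food → 9% + 1% local = 10% → €1.36
Total tax = €3.35 + €13.25 + €1.63 + €0.88 + €3.30 + €1.12 + €9.21 + €5.15 + €12.11 + €1.06 + €1.36 = €52.42

€52.42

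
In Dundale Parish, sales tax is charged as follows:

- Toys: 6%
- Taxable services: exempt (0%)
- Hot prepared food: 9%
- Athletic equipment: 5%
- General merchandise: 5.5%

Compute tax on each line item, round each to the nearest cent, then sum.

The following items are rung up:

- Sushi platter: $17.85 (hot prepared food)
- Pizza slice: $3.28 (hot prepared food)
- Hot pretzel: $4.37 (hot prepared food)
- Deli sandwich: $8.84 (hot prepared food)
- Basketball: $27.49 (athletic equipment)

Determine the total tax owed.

Sushi platter $17.85: hot prepared food → 9% → $1.61
Pizza slice $3.28: hot prepared food → 9% → $0.30
Hot pretzel $4.37: hot prepared food → 9% → $0.39
Deli sandwich $8.84: hot prepared food → 9% → $0.80
Basketball $27.49: athletic equipment → 5% → $1.37
Total tax = $1.61 + $0.30 + $0.39 + $0.80 + $1.37 = $4.47

$4.47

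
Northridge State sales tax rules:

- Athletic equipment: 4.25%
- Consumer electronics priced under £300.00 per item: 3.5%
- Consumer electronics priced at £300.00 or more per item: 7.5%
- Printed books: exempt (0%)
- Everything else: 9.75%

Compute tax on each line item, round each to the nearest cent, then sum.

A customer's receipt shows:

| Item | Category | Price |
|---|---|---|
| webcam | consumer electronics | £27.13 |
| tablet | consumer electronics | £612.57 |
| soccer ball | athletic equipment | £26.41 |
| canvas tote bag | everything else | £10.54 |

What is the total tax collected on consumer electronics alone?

£46.89

Webcam £27.13: consumer electronics, under £300.00 → 3.5% → £0.95
Tablet £612.57: consumer electronics, £300.00 or more → 7.5% → £45.94
Tax on consumer electronics = £0.95 + £45.94 = £46.89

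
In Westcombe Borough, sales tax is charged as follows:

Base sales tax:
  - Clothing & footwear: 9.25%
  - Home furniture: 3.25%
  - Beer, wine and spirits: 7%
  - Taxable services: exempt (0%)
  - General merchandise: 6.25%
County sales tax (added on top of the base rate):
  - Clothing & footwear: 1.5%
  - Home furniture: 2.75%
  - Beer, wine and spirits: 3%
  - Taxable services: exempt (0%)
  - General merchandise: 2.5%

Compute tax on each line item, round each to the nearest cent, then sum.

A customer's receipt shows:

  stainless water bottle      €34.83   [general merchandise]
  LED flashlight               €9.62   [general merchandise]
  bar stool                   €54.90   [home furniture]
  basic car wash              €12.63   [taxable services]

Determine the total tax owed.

Stainless water bottle €34.83: general merchandise → 6.25% + 2.5% county = 8.75% → €3.05
LED flashlight €9.62: general merchandise → 6.25% + 2.5% county = 8.75% → €0.84
Bar stool €54.90: home furniture → 3.25% + 2.75% county = 6% → €3.29
Basic car wash €12.63: taxable services → 0% + 0% county = 0% → €0.00
Total tax = €3.05 + €0.84 + €3.29 = €7.18

€7.18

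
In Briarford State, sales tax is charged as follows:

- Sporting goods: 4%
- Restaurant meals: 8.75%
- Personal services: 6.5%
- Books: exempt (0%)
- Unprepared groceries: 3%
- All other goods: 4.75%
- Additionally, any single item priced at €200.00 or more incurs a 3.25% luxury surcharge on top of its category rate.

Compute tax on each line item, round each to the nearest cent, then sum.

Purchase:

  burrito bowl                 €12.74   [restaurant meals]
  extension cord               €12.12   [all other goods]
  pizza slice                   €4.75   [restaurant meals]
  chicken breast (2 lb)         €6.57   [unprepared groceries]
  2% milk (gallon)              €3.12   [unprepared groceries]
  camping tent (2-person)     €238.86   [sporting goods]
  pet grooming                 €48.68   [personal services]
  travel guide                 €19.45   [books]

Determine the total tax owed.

€22.88

Burrito bowl €12.74: restaurant meals → 8.75% → €1.11
Extension cord €12.12: all other goods → 4.75% → €0.58
Pizza slice €4.75: restaurant meals → 8.75% → €0.42
Chicken breast (2 lb) €6.57: unprepared groceries → 3% → €0.20
2% milk (gallon) €3.12: unprepared groceries → 3% → €0.09
Camping tent (2-person) €238.86: sporting goods → 4% + 3.25% surcharge = 7.25% → €17.32
Pet grooming €48.68: personal services → 6.5% → €3.16
Travel guide €19.45: books → 0% → €0.00
Total tax = €1.11 + €0.58 + €0.42 + €0.20 + €0.09 + €17.32 + €3.16 = €22.88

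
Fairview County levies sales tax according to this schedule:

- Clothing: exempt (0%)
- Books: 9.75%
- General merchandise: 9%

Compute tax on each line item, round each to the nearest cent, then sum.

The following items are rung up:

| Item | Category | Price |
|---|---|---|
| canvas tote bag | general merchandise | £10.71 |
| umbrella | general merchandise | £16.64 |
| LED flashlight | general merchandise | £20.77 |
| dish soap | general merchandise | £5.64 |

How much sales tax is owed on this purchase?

Canvas tote bag £10.71: general merchandise → 9% → £0.96
Umbrella £16.64: general merchandise → 9% → £1.50
LED flashlight £20.77: general merchandise → 9% → £1.87
Dish soap £5.64: general merchandise → 9% → £0.51
Total tax = £0.96 + £1.50 + £1.87 + £0.51 = £4.84

£4.84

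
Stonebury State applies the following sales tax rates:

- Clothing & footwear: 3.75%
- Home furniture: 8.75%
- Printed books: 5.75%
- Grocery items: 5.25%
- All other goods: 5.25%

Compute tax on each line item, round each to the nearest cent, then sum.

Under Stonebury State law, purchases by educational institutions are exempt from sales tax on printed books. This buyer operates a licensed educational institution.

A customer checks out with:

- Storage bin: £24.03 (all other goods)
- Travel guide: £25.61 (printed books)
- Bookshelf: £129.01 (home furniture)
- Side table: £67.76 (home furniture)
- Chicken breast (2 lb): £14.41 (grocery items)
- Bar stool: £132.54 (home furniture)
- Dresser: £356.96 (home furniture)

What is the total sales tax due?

Storage bin £24.03: all other goods → 5.25% → £1.26
Travel guide £25.61: printed books, buyer-exempt → 0% → £0.00
Bookshelf £129.01: home furniture → 8.75% → £11.29
Side table £67.76: home furniture → 8.75% → £5.93
Chicken breast (2 lb) £14.41: grocery items → 5.25% → £0.76
Bar stool £132.54: home furniture → 8.75% → £11.60
Dresser £356.96: home furniture → 8.75% → £31.23
Total tax = £1.26 + £11.29 + £5.93 + £0.76 + £11.60 + £31.23 = £62.07

£62.07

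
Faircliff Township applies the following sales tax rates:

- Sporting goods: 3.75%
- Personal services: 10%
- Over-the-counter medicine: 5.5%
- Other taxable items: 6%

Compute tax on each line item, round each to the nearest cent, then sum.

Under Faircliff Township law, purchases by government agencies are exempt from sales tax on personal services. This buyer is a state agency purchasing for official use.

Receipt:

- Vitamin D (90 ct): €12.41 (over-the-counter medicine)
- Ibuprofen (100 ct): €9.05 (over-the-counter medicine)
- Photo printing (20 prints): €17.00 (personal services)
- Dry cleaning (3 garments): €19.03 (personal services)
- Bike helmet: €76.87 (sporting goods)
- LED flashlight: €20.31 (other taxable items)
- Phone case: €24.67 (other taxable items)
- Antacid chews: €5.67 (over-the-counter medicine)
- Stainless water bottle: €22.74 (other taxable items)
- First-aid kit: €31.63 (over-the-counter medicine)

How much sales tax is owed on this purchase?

Vitamin D (90 ct) €12.41: over-the-counter medicine → 5.5% → €0.68
Ibuprofen (100 ct) €9.05: over-the-counter medicine → 5.5% → €0.50
Photo printing (20 prints) €17.00: personal services, buyer-exempt → 0% → €0.00
Dry cleaning (3 garments) €19.03: personal services, buyer-exempt → 0% → €0.00
Bike helmet €76.87: sporting goods → 3.75% → €2.88
LED flashlight €20.31: other taxable items → 6% → €1.22
Phone case €24.67: other taxable items → 6% → €1.48
Antacid chews €5.67: over-the-counter medicine → 5.5% → €0.31
Stainless water bottle €22.74: other taxable items → 6% → €1.36
First-aid kit €31.63: over-the-counter medicine → 5.5% → €1.74
Total tax = €0.68 + €0.50 + €2.88 + €1.22 + €1.48 + €0.31 + €1.36 + €1.74 = €10.17

€10.17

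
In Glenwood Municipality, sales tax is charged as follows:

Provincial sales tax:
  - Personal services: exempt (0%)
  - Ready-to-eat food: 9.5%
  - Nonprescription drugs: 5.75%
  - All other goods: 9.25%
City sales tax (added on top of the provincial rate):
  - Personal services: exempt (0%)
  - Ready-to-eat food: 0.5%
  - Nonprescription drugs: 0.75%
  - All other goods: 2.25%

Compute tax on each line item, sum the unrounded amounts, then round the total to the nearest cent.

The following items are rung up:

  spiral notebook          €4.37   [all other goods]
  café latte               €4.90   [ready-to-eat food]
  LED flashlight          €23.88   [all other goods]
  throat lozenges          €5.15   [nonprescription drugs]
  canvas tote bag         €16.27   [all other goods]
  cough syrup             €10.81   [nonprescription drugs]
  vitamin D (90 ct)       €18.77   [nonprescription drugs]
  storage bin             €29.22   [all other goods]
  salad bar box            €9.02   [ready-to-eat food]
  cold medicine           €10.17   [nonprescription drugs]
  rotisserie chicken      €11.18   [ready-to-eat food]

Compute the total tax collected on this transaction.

€13.91

Spiral notebook €4.37: all other goods → 9.25% + 2.25% city = 11.5% → €0.50255
Café latte €4.90: ready-to-eat food → 9.5% + 0.5% city = 10% → €0.49
LED flashlight €23.88: all other goods → 9.25% + 2.25% city = 11.5% → €2.7462
Throat lozenges €5.15: nonprescription drugs → 5.75% + 0.75% city = 6.5% → €0.33475
Canvas tote bag €16.27: all other goods → 9.25% + 2.25% city = 11.5% → €1.87105
Cough syrup €10.81: nonprescription drugs → 5.75% + 0.75% city = 6.5% → €0.70265
Vitamin D (90 ct) €18.77: nonprescription drugs → 5.75% + 0.75% city = 6.5% → €1.22005
Storage bin €29.22: all other goods → 9.25% + 2.25% city = 11.5% → €3.3603
Salad bar box €9.02: ready-to-eat food → 9.5% + 0.5% city = 10% → €0.902
Cold medicine €10.17: nonprescription drugs → 5.75% + 0.75% city = 6.5% → €0.66105
Rotisserie chicken €11.18: ready-to-eat food → 9.5% + 0.5% city = 10% → €1.118
Unrounded tax sum = €13.9086 → €13.91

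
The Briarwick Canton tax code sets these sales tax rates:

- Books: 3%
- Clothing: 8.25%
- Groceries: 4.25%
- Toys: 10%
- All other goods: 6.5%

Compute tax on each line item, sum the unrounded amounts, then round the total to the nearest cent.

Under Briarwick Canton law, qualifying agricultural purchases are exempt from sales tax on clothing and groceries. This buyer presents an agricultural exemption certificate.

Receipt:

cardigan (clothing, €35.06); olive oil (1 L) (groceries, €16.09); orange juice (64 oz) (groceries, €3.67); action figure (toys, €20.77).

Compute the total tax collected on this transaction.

Cardigan €35.06: clothing, buyer-exempt → 0% → €0.00
Olive oil (1 L) €16.09: groceries, buyer-exempt → 0% → €0.00
Orange juice (64 oz) €3.67: groceries, buyer-exempt → 0% → €0.00
Action figure €20.77: toys → 10% → €2.077
Unrounded tax sum = €2.077 → €2.08

€2.08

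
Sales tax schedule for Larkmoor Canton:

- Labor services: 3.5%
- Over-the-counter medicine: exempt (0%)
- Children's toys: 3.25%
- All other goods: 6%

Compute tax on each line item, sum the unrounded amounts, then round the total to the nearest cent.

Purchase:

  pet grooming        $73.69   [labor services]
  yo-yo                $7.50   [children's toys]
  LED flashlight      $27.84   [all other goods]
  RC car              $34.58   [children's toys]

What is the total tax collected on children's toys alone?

$1.37

Yo-yo $7.50: children's toys → 3.25% → $0.24375
RC car $34.58: children's toys → 3.25% → $1.12385
Tax on children's toys: unrounded sum = $1.3676 → $1.37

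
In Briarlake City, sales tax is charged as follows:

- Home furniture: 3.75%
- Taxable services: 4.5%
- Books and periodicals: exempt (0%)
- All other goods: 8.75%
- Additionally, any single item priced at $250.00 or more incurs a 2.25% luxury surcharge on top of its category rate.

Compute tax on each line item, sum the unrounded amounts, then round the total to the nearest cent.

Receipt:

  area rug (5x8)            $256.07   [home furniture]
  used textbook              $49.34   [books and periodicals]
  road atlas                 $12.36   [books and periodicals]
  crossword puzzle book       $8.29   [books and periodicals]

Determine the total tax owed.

$15.36

Area rug (5x8) $256.07: home furniture → 3.75% + 2.25% surcharge = 6% → $15.3642
Used textbook $49.34: books and periodicals → 0% → $0.00
Road atlas $12.36: books and periodicals → 0% → $0.00
Crossword puzzle book $8.29: books and periodicals → 0% → $0.00
Unrounded tax sum = $15.3642 → $15.36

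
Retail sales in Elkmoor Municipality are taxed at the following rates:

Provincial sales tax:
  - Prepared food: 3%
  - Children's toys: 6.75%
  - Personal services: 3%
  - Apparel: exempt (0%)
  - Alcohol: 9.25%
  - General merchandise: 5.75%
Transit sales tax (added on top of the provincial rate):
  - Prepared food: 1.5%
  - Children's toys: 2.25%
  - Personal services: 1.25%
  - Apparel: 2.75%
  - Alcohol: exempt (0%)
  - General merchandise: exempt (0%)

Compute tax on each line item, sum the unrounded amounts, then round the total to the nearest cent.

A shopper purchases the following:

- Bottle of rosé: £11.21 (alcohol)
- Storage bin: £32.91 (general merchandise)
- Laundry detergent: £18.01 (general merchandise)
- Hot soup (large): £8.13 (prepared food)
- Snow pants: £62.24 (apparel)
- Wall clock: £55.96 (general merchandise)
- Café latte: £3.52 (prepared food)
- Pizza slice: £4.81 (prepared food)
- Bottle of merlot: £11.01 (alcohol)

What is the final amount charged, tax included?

Bottle of rosé £11.21: alcohol → 9.25% + 0% transit = 9.25% → £1.036925
Storage bin £32.91: general merchandise → 5.75% + 0% transit = 5.75% → £1.892325
Laundry detergent £18.01: general merchandise → 5.75% + 0% transit = 5.75% → £1.035575
Hot soup (large) £8.13: prepared food → 3% + 1.5% transit = 4.5% → £0.36585
Snow pants £62.24: apparel → 0% + 2.75% transit = 2.75% → £1.7116
Wall clock £55.96: general merchandise → 5.75% + 0% transit = 5.75% → £3.2177
Café latte £3.52: prepared food → 3% + 1.5% transit = 4.5% → £0.1584
Pizza slice £4.81: prepared food → 3% + 1.5% transit = 4.5% → £0.21645
Bottle of merlot £11.01: alcohol → 9.25% + 0% transit = 9.25% → £1.018425
Subtotal = £207.80; unrounded tax = £10.65325 → £10.65; total due = £218.45

£218.45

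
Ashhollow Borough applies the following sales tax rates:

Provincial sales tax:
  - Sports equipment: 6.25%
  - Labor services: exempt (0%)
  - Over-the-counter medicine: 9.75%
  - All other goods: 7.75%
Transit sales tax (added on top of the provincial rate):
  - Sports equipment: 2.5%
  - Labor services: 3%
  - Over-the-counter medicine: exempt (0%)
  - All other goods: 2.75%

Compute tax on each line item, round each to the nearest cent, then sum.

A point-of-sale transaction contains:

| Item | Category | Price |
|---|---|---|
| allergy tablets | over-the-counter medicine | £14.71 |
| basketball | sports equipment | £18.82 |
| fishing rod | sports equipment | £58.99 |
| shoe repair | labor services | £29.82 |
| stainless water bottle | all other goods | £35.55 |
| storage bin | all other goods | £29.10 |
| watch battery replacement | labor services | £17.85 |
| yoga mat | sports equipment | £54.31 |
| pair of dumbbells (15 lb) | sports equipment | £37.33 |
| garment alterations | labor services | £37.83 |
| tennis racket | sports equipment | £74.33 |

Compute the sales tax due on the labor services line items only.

Shoe repair £29.82: labor services → 0% + 3% transit = 3% → £0.89
Watch battery replacement £17.85: labor services → 0% + 3% transit = 3% → £0.54
Garment alterations £37.83: labor services → 0% + 3% transit = 3% → £1.13
Tax on labor services = £0.89 + £0.54 + £1.13 = £2.56

£2.56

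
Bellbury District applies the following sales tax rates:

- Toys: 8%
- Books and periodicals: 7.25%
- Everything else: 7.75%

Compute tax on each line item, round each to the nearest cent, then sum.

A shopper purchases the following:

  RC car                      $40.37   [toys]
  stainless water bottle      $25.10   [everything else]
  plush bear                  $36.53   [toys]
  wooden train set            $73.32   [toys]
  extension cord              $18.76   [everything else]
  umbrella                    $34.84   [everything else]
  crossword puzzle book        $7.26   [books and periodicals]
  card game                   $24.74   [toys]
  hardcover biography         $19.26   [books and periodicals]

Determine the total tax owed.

RC car $40.37: toys → 8% → $3.23
Stainless water bottle $25.10: everything else → 7.75% → $1.95
Plush bear $36.53: toys → 8% → $2.92
Wooden train set $73.32: toys → 8% → $5.87
Extension cord $18.76: everything else → 7.75% → $1.45
Umbrella $34.84: everything else → 7.75% → $2.70
Crossword puzzle book $7.26: books and periodicals → 7.25% → $0.53
Card game $24.74: toys → 8% → $1.98
Hardcover biography $19.26: books and periodicals → 7.25% → $1.40
Total tax = $3.23 + $1.95 + $2.92 + $5.87 + $1.45 + $2.70 + $0.53 + $1.98 + $1.40 = $22.03

$22.03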